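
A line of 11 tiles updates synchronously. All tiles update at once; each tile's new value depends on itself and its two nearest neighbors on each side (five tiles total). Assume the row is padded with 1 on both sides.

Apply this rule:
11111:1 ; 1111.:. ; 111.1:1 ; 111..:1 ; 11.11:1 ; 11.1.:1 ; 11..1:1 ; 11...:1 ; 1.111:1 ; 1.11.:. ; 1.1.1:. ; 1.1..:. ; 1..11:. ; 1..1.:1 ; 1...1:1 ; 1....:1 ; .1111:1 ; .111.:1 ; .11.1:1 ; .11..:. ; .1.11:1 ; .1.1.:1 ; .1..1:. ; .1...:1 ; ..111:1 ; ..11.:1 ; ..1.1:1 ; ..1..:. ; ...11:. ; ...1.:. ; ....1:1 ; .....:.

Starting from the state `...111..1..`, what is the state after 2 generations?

11.11111...
.11111.111.

.11111.111.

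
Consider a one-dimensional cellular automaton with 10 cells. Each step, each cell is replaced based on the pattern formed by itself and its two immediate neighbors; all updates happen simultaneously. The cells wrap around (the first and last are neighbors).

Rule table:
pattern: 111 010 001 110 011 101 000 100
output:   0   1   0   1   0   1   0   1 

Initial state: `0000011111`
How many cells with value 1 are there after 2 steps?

2

1000000001
1100000000
count of 1: 2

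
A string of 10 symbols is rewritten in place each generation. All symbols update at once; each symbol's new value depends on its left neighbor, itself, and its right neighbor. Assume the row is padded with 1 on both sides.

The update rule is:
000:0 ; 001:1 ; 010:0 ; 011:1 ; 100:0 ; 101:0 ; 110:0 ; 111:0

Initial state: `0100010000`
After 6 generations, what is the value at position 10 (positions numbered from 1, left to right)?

0000100001
0001000011
0010000110
0100001100
0000011001
0000110011
position 10 holds 1

1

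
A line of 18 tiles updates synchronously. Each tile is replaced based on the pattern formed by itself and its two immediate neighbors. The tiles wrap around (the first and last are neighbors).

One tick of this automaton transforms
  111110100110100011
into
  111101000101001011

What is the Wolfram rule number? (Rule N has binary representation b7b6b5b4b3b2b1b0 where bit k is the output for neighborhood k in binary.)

position 0: 111 → 1  (bit 7 = 1)
position 4: 110 → 0  (bit 6 = 0)
position 5: 101 → 1  (bit 5 = 1)
position 7: 100 → 0  (bit 4 = 0)
position 9: 011 → 1  (bit 3 = 1)
position 6: 010 → 0  (bit 2 = 0)
position 8: 001 → 0  (bit 1 = 0)
position 14: 000 → 1  (bit 0 = 1)
bits b7..b0 = 10101001 = 169

169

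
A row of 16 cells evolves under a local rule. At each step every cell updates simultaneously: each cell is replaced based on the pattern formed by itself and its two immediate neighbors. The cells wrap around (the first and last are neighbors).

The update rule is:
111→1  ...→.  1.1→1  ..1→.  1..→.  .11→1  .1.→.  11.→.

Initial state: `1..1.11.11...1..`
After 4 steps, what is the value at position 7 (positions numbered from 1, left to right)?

....11.11.......
....1.11........
.....11.........
.....1..........
position 7 holds .

.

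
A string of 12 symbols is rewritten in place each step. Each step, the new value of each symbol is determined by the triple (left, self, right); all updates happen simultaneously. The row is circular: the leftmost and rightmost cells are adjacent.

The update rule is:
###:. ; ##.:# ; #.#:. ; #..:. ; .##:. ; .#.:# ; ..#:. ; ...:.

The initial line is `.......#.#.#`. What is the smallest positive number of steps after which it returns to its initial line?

1

step 1: .......#.#.#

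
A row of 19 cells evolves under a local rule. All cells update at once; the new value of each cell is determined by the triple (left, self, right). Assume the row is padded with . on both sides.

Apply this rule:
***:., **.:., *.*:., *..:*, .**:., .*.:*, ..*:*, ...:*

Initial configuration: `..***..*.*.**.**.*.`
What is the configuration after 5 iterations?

**...***.*.......**
..***....********..
**...****........**
..***....********..  (repeats iteration 2; period 2)
iteration 5: **...****........**

**...****........**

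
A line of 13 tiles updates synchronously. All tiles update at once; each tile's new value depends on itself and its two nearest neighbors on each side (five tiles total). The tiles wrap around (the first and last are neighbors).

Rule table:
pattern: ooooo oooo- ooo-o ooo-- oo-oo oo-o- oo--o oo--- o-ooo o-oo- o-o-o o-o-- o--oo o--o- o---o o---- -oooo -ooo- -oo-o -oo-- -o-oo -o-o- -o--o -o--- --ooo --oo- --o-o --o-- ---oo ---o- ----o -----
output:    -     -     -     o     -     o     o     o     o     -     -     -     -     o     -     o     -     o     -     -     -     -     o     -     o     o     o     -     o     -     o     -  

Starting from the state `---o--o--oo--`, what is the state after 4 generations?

--o---o--ooo-

-o--oo-o-o-oo
o-o-o-o------
o-------o--o-
--o---o--ooo-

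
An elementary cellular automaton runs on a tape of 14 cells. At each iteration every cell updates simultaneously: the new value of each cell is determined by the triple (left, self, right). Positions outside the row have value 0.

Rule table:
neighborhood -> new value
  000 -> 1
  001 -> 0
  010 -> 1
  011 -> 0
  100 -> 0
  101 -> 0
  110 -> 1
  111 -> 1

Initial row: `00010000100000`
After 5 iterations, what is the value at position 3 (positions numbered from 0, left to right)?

1

iteration 1: 11010110101111
iteration 2: 01010010100111
iteration 3: 01010010100011
iteration 4: 01010010101001
iteration 5: 01010010101001
position 3 holds 1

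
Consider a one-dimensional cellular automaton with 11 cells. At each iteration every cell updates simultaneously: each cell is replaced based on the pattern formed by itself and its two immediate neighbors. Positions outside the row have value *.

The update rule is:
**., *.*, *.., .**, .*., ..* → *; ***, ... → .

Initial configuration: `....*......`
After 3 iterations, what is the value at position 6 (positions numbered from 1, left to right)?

*..***....*
****.**..**
...*******.
position 6 holds *

*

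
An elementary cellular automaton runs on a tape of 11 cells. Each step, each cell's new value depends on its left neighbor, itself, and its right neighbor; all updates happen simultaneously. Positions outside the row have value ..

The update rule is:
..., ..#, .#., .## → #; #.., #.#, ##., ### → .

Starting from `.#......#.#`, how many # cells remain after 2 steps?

##.######.#
#..#......#
count of #: 3

3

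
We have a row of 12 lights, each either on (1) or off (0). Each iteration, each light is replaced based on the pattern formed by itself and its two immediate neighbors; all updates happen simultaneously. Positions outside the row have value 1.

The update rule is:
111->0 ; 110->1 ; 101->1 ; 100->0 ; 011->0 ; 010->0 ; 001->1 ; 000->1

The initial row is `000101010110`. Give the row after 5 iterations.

iteration 1: 011010101011
iteration 2: 101101010100
iteration 3: 110110101001
iteration 4: 011011010010
iteration 5: 101101100101

101101100101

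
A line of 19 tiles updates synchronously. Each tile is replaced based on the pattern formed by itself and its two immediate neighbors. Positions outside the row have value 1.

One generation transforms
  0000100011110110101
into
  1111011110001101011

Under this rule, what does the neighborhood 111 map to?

0

At position 9 the neighborhood is 111; the next row has 0 there.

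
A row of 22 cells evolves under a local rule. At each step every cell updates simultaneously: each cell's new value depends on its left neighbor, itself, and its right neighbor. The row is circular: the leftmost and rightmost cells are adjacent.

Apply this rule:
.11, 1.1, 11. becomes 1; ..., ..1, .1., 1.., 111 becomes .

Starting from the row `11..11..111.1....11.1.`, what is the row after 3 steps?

step 1: 11..11..1.11.....111.1
step 2: .1..11...111.....1.111
step 3: 1...11...1.1......11.1

1...11...1.1......11.1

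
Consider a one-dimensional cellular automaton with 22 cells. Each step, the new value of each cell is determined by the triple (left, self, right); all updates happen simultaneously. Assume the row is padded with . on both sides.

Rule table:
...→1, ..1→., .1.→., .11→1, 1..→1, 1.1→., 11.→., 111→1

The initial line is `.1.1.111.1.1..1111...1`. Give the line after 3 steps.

111....111.11.1.1...1.

.....11.....1.111.11..
1111.1.1111...11..1.11
111....111.11.1.1...1.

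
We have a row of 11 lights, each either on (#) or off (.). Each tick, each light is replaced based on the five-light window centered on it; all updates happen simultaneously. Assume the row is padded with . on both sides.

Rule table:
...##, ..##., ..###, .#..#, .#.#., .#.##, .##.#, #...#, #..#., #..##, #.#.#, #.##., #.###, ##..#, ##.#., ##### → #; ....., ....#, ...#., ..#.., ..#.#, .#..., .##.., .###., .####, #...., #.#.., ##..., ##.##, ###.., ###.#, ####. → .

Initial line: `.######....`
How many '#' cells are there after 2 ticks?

tick 1: ##.##......
tick 2: ##.#.......
count of #: 3

3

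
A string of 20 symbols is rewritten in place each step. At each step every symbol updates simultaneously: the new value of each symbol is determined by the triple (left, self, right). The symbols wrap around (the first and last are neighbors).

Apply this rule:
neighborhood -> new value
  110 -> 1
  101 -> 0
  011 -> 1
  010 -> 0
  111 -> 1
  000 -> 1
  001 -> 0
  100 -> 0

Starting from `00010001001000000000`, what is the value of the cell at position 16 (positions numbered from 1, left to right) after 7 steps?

step 1: 11000100000011111111
step 2: 11010001111011111111
step 3: 11000101111011111111
step 4: 11010001111011111111  (repeats step 2; period 2)
step 7: 11000101111011111111
position 16 holds 1

1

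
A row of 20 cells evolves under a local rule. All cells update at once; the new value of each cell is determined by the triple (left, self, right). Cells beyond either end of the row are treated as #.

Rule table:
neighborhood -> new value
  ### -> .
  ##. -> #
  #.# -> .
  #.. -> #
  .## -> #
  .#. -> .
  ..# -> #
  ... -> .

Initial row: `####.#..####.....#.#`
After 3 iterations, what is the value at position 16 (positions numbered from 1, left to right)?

.

...#..###..##...#..#
#.#.###.######.#.###
#...#.#.#....#...#..
position 16 holds .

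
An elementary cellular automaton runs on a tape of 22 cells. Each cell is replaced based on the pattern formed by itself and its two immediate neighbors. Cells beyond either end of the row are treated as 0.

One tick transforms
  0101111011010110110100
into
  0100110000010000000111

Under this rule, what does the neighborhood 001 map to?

At position 0 the neighborhood is 001; the next row has 0 there.

0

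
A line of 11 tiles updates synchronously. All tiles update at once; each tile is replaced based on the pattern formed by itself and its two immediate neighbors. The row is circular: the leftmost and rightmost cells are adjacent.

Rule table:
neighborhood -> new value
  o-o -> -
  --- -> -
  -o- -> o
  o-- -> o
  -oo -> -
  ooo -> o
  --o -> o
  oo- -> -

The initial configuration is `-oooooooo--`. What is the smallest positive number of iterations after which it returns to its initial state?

o-oooooo-o-
o--oooo--o-
ooo-oo-ooo-
-o------o--
ooo----ooo-
-o-o--o-o--
oo-oooo-oo-
----oo-----
---o--o----
--oooooo---
-o-oooo-o--
oo--oo--oo-
--oo--oo---
-o--oo--o--
oooo--oooo-
-oo-oo-oo--
o--------o-
oo------oo-
--o----o---
-ooo--ooo--
o-o-oo-o-o-
o-o----o-o-
o-oo--oo-o-
o---oo---o-
oo-o--o-oo-
---oooo----
--o-oo-o---
-oo----oo--
o--o--o--o-
oooooooooo-
-oooooooo--

31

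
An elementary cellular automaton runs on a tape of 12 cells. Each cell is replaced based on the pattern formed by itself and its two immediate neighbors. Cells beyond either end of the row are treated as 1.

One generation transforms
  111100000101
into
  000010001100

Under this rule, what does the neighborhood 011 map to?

0

At position 11 the neighborhood is 011; the next row has 0 there.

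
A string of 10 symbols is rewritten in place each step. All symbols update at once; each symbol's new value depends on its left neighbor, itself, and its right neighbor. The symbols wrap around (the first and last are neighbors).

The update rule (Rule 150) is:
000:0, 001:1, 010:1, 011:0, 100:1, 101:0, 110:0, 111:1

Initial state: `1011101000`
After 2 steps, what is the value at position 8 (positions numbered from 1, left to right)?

1001001101
0111110000
position 8 holds 0

0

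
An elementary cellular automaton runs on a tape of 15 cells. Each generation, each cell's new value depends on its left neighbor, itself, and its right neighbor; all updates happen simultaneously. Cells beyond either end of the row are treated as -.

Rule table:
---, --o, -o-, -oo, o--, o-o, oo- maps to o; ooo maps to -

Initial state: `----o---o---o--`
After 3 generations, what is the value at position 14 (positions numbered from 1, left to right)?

o

ooooooooooooooo
o-------------o
ooooooooooooooo
position 14 holds o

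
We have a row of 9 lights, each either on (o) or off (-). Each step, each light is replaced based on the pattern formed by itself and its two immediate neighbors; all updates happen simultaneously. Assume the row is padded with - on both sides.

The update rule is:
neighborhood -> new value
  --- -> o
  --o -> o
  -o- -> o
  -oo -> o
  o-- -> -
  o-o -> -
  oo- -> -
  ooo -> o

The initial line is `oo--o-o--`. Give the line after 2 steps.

o--oo-o-o
o-oo--o-o

o-oo--o-o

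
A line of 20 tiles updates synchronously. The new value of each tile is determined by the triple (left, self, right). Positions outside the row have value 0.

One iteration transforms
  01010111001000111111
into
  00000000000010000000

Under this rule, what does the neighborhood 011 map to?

0

At position 5 the neighborhood is 011; the next row has 0 there.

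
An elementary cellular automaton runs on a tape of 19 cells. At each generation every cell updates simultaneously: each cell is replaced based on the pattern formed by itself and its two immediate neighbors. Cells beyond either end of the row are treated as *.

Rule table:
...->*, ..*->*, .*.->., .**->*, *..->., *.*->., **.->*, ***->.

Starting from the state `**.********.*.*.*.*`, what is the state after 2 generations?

.*.*......*.......*
.....*****..*******

.....*****..*******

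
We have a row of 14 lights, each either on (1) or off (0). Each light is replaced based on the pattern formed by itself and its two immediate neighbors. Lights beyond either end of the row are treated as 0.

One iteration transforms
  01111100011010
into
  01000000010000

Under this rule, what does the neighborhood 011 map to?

1

At position 1 the neighborhood is 011; the next row has 1 there.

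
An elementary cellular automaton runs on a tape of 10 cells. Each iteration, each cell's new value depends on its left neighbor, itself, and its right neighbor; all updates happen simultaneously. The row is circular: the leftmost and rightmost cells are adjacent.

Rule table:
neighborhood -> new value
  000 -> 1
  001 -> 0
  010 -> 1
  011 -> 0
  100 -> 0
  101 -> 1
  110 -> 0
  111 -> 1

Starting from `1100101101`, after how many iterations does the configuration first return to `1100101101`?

6

1000110010
1010000011
0110111001
1001010001
0001110100
1100101101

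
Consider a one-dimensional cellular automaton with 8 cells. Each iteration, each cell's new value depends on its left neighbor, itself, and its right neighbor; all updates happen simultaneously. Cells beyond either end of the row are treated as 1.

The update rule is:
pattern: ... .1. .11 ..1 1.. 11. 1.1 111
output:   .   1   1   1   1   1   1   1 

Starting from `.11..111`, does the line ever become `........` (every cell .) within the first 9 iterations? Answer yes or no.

no

iteration 1: 11111111
iteration 2: 11111111  (fixed point — unchanged through iteration 9)
iteration 9 is 11111111, still not uniform .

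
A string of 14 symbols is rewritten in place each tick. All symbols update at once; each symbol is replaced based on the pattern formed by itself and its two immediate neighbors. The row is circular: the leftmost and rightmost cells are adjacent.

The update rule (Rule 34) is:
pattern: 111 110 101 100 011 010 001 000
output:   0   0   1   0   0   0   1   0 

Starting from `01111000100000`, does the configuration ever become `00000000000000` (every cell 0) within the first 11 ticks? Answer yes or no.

10000001000000
00000010000001
00000100000010
00001000000100
00010000001000
00100000010000
01000000100000
10000001000000  (repeats tick 1; period 7)
tick 11: 00001000000100
tick 11 is 00001000000100, still not uniform 0

no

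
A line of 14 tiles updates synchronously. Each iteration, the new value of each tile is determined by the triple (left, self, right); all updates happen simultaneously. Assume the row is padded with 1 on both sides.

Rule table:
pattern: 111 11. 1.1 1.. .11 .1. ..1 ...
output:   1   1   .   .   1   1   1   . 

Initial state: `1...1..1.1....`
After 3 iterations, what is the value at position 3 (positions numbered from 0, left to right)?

1..11.11.1...1
1.111.11.1..11
1.111.11.1.111
position 3 holds 1

1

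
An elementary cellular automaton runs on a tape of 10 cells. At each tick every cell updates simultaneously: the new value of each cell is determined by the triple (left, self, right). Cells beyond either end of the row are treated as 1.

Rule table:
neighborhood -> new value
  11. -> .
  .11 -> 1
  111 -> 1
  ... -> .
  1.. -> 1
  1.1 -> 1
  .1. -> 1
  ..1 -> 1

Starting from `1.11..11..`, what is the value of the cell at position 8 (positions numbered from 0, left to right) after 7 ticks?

1

.11.111.11
11.111.111
1.111.1111
.111.11111
111.111111
11.1111111
1.11111111
position 8 holds 1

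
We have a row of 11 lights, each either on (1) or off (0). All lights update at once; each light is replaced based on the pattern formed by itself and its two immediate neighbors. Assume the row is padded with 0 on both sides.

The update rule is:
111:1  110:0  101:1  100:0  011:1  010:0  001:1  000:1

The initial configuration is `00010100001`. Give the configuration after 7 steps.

11110010010

11101001110
11010011100
10100111001
01001110010
10011100100
00111001001
11110010010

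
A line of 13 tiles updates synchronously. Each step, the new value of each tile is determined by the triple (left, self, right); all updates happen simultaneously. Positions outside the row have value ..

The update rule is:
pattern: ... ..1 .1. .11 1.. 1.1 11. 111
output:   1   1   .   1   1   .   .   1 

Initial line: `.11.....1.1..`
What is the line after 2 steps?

1..1111.1111.

11.11111...11
1..1111.1111.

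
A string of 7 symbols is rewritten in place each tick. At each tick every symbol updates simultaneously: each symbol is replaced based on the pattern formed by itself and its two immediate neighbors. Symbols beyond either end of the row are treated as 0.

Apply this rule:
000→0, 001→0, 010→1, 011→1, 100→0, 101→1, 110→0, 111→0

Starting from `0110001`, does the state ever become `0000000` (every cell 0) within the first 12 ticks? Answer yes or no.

no

0100001
0100001  (fixed point — unchanged through tick 12)
tick 12 is 0100001, still not uniform 0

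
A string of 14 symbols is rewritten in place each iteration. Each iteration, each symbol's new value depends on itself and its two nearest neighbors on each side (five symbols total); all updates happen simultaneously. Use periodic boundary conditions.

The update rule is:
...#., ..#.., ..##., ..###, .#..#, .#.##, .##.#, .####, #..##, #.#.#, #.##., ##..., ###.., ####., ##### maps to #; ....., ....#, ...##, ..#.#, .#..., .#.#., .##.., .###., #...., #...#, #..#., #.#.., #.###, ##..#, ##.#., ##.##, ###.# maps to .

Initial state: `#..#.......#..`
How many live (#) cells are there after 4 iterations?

##.#......###.
##........#...
#.#......##...
.........#.#.#
count of #: 3

3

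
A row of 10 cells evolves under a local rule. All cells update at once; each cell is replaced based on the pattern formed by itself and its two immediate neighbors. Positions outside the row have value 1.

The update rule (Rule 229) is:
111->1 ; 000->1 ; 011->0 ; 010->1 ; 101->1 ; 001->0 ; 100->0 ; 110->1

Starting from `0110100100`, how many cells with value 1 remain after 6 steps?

6

1011100100
1101100100
1110100100
1111100100
1111100100  (fixed point — unchanged through step 6)
count of 1: 6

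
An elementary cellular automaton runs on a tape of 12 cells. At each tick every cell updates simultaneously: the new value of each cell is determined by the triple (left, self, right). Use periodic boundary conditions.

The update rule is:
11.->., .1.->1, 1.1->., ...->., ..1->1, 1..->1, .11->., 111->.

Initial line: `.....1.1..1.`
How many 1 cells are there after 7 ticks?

tick 1: ....11.11111
tick 2: 1..1........
tick 3: 11111......1
tick 4: .....1....1.
tick 5: ....111..111
tick 6: 1..1...11...
tick 7: 11111.1..1.1
count of 1: 8

8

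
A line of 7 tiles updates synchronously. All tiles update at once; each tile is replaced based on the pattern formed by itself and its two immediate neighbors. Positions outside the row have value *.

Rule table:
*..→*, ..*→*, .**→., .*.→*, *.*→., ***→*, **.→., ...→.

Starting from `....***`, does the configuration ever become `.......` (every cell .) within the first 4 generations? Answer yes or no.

generation 1: *..*.**
generation 2: .***..*
generation 3: ..*.**.
generation 4: ***....
generation 4 is ***...., still not uniform .

no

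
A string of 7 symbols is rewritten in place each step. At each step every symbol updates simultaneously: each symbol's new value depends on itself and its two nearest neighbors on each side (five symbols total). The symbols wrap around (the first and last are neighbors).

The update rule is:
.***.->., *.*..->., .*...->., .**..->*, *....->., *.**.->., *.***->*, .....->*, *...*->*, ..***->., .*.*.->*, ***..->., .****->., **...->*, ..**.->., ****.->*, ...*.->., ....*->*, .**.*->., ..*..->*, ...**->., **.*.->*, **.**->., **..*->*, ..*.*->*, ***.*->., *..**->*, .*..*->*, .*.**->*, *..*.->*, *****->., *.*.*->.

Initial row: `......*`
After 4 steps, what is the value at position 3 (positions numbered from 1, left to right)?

.

..***.*
**...*.
.***.**
.*.....
position 3 holds .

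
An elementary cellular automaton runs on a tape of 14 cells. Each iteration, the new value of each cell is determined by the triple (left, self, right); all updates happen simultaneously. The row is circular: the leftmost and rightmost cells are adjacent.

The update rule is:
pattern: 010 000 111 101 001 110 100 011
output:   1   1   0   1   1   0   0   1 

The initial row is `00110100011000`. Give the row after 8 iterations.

00011000110011

11101101110011
00011011000110
11110110011100
10001100110001
00111001100111
01100011001100
11001110011001
00011000110011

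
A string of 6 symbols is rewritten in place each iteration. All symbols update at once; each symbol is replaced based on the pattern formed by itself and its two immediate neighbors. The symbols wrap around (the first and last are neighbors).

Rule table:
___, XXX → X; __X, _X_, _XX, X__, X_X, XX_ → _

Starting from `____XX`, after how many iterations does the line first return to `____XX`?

2

_XX___
____XX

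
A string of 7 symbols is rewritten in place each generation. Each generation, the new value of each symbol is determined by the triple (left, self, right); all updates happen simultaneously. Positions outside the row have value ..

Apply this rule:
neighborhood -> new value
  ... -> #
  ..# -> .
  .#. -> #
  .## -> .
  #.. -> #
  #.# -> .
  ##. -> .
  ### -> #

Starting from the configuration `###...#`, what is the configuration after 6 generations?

###.#.#

.#.##.#
.#....#
.####.#
..##..#
#...#.#
###.#.#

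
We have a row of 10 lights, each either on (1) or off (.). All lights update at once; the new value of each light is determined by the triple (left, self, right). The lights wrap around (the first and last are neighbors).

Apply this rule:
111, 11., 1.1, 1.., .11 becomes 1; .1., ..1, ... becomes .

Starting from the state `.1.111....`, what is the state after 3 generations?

..1111111.

..11111...
..111111..
..1111111.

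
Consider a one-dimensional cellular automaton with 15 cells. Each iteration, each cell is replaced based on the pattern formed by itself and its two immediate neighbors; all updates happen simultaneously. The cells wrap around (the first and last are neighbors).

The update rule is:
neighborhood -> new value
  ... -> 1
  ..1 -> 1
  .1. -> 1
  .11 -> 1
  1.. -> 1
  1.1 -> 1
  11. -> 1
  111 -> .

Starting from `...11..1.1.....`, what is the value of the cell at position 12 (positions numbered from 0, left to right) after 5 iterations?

111111111111111
...............
111111111111111  (repeats iteration 1; period 2)
iteration 5: 111111111111111
position 12 holds 1

1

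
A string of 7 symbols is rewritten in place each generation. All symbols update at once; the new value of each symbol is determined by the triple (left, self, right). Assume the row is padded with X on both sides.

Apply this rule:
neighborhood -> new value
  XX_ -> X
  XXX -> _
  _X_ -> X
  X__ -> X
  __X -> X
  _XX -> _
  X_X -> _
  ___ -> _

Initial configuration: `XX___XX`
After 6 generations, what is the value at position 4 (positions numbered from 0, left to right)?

_XX_X__
__X_XXX
XXX____
__XX__X
XX_XXX_
_X___X_
position 4 holds _

_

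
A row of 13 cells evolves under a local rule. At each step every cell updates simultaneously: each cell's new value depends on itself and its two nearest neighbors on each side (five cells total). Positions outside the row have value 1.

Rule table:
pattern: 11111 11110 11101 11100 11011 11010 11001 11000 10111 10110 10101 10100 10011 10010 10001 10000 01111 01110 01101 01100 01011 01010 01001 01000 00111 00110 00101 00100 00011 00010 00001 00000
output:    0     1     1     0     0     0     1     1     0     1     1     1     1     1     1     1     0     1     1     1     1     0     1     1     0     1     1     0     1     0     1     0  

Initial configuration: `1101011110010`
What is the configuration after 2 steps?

1101100101111
1101111110000

1101111110000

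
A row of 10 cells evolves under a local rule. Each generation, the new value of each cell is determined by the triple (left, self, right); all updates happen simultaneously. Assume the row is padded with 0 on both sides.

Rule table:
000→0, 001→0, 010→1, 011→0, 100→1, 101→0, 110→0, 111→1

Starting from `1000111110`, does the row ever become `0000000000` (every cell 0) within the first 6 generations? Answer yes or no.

1100011101
0010001001
0011001101
0000100001
0000110001
0000001001
generation 6 is 0000001001, still not uniform 0

no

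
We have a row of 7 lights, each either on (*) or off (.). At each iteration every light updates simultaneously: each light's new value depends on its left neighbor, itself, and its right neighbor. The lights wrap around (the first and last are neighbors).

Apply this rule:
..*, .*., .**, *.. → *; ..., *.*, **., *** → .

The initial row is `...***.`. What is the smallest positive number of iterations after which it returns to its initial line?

4

iteration 1: ..**..*
iteration 2: ***.***
iteration 3: ....*..
iteration 4: ...***.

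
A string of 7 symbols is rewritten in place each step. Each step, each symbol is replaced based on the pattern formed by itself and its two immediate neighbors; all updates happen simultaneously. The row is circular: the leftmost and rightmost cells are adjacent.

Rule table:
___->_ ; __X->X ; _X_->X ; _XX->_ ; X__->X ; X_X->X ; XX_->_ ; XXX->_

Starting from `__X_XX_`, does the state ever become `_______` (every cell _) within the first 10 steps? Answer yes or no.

_XXX__X
X___XXX
_X_X___
XXXXX__
_____XX
X___X__
XX_XXXX
__X____
_XXX___
X___X__
step 10 is X___X__, still not uniform _

no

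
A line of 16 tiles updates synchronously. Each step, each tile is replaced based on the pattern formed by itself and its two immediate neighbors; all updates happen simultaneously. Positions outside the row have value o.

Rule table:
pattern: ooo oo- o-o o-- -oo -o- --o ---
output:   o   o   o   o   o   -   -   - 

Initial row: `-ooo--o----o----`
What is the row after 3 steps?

ooooooo--o----o-

ooooo--o----o---
oooooo--o----o--
ooooooo--o----o-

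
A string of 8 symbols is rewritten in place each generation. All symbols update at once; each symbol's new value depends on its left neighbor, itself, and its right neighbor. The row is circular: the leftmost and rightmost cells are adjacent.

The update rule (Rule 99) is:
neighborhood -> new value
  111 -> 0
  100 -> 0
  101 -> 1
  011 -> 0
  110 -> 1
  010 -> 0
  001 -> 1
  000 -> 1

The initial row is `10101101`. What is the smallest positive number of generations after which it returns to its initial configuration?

11010110
01101011
10110101
11011010
01101101
10110110
01011011
10101101

8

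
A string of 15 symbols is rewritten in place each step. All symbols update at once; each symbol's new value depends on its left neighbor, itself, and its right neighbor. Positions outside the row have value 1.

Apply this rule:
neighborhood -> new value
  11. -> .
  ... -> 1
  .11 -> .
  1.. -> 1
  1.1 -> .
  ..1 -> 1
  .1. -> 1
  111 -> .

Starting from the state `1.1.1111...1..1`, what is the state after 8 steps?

11111111.......

..1.....111111.
11111111.......
........1111111
11111111.......  (repeats step 2; period 2)
step 8: 11111111.......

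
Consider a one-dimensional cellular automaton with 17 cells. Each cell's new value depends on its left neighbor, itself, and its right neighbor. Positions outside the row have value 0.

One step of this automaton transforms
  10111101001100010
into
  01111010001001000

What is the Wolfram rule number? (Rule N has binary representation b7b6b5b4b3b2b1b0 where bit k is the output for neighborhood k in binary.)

169

position 3: 111 → 1  (bit 7 = 1)
position 5: 110 → 0  (bit 6 = 0)
position 1: 101 → 1  (bit 5 = 1)
position 8: 100 → 0  (bit 4 = 0)
position 2: 011 → 1  (bit 3 = 1)
position 0: 010 → 0  (bit 2 = 0)
position 9: 001 → 0  (bit 1 = 0)
position 13: 000 → 1  (bit 0 = 1)
bits b7..b0 = 10101001 = 169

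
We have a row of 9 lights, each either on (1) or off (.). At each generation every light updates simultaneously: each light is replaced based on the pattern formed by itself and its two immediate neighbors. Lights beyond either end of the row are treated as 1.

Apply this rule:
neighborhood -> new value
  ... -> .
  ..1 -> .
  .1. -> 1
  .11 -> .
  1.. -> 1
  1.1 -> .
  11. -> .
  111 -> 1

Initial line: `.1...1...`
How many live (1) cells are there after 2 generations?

.11..11..
...1...1.
count of 1: 2

2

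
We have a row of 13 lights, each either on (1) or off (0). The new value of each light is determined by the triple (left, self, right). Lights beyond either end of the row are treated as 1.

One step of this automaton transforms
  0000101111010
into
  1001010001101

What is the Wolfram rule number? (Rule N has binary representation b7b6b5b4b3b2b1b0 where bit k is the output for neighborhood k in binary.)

114

position 7: 111 → 0  (bit 7 = 0)
position 9: 110 → 1  (bit 6 = 1)
position 5: 101 → 1  (bit 5 = 1)
position 0: 100 → 1  (bit 4 = 1)
position 6: 011 → 0  (bit 3 = 0)
position 4: 010 → 0  (bit 2 = 0)
position 3: 001 → 1  (bit 1 = 1)
position 1: 000 → 0  (bit 0 = 0)
bits b7..b0 = 01110010 = 114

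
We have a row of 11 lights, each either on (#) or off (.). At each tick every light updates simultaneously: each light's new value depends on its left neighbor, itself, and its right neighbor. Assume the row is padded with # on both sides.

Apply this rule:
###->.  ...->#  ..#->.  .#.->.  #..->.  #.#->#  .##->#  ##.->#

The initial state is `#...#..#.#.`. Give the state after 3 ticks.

#.#.....#.#
##..###..##
.#..#.#..#.

.#..#.#..#.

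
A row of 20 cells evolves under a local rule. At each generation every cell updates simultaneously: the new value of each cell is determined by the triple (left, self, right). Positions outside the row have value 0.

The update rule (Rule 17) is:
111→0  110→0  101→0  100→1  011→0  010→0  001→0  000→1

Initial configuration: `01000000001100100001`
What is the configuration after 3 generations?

00111111100010011100
10000000011001000011
01111111000100111000

01111111000100111000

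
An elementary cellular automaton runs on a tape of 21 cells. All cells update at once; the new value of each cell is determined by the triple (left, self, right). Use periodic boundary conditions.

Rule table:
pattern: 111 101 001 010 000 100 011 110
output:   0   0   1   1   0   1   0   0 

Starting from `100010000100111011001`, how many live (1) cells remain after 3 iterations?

10

010111001111000000110
110000110000100001001
001001001001110011110
count of 1: 10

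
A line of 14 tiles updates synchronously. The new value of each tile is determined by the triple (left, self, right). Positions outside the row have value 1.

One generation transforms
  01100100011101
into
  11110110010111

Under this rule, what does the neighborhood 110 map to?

At position 2 the neighborhood is 110; the next row has 1 there.

1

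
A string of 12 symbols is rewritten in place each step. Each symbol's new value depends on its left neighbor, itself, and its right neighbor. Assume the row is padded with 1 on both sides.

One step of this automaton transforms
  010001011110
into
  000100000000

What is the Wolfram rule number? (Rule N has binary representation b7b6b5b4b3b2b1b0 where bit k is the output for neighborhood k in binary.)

1

position 8: 111 → 0  (bit 7 = 0)
position 10: 110 → 0  (bit 6 = 0)
position 0: 101 → 0  (bit 5 = 0)
position 2: 100 → 0  (bit 4 = 0)
position 7: 011 → 0  (bit 3 = 0)
position 1: 010 → 0  (bit 2 = 0)
position 4: 001 → 0  (bit 1 = 0)
position 3: 000 → 1  (bit 0 = 1)
bits b7..b0 = 00000001 = 1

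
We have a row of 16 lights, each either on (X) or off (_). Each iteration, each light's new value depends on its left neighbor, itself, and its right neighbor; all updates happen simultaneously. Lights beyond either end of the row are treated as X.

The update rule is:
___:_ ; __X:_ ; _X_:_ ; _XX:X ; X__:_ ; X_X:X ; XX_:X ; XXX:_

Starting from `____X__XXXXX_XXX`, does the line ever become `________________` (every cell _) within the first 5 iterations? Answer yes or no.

yes

_______X___XXX__
___________X_X__
____________X___
________________
all cells are _ at iteration 4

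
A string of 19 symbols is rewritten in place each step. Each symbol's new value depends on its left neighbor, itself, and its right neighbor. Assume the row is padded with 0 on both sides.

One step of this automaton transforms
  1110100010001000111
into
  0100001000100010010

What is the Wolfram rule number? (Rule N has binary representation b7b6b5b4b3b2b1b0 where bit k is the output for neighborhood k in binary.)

position 1: 111 → 1  (bit 7 = 1)
position 2: 110 → 0  (bit 6 = 0)
position 3: 101 → 0  (bit 5 = 0)
position 5: 100 → 0  (bit 4 = 0)
position 0: 011 → 0  (bit 3 = 0)
position 4: 010 → 0  (bit 2 = 0)
position 7: 001 → 0  (bit 1 = 0)
position 6: 000 → 1  (bit 0 = 1)
bits b7..b0 = 10000001 = 129

129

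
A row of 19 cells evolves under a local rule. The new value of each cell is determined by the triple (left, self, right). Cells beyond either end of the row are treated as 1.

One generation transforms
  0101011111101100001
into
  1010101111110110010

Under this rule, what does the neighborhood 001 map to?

1

At position 17 the neighborhood is 001; the next row has 1 there.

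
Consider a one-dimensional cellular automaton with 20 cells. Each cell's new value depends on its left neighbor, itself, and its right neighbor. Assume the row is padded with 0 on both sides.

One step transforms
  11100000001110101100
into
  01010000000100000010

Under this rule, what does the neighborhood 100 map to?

At position 3 the neighborhood is 100; the next row has 1 there.

1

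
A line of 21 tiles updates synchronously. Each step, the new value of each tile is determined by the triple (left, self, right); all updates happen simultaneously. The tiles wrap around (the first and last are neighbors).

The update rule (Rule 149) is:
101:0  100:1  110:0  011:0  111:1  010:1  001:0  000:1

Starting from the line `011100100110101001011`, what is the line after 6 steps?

001010110000101101000
101010001110100001111
001011100100111100111
101001010110011010010
101101010001000011010
100001011101111000010

100001011101111000010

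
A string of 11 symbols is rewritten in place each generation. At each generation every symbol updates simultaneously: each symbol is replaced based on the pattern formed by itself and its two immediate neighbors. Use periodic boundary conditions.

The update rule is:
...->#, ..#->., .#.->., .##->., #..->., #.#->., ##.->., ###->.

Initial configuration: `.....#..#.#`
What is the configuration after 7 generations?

.###.......
.....######
.###.......  (repeats generation 1; period 2)
generation 7: .###.......

.###.......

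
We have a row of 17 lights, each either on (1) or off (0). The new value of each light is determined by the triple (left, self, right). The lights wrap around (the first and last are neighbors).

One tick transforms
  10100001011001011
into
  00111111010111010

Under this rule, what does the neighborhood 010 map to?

At position 2 the neighborhood is 010; the next row has 1 there.

1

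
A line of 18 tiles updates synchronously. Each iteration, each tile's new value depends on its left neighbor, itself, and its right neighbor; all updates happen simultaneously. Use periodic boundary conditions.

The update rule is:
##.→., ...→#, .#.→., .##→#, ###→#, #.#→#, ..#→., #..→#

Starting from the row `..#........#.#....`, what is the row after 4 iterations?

.######.#.#.####.#

iteration 1: #..#######..#.####
iteration 2: .#.######.#..#####
iteration 3: #.######.#.#.####.
iteration 4: .######.#.#.####.#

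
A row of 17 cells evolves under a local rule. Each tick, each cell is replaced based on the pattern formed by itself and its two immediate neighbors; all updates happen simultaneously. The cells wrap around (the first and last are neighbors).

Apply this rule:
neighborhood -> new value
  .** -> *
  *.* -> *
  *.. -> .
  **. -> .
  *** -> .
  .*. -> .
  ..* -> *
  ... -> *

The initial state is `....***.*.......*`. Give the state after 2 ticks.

**....*..**......

tick 1: .****..*..******.
tick 2: **....*..**......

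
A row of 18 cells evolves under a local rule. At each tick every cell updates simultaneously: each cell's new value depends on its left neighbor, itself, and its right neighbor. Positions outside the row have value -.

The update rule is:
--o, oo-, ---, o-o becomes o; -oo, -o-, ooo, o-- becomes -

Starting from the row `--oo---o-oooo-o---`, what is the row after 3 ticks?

o-oo-o-o-o-oo-o-o-

tick 1: oo-o-oo-o---oo--oo
tick 2: -oo-o-oo--oo-o-o-o
tick 3: o-oo-o-o-o-oo-o-o-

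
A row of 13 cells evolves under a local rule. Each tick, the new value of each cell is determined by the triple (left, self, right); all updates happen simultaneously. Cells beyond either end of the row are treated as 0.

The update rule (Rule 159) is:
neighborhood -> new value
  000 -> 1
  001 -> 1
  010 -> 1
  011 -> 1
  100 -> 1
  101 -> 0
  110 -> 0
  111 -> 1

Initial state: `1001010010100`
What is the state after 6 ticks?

1111001100110

1111011110111
1110011100110
1101111011101
1001110011001
1111101110111
1111001100110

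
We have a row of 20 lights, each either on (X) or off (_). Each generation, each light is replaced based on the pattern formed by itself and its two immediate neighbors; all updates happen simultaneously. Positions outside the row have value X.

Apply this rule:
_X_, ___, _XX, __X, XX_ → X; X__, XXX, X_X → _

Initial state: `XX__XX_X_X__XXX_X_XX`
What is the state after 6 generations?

_X_X_X_X_X_XX_X_X_X_

_X_XXX_X_X_XX_X_X_X_
_X_X_X_X_X_XX_X_X_X_
_X_X_X_X_X_XX_X_X_X_  (fixed point — unchanged through generation 6)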